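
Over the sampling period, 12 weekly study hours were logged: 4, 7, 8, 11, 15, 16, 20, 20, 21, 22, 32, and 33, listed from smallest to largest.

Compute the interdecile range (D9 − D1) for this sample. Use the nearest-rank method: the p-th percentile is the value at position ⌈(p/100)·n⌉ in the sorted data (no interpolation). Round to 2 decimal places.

25.00

n = 12.
P10: rank ⌈10/100·12⌉ = 2 → 7.
P90: rank ⌈90/100·12⌉ = 11 → 32.
Difference: 32 − 7 = 25.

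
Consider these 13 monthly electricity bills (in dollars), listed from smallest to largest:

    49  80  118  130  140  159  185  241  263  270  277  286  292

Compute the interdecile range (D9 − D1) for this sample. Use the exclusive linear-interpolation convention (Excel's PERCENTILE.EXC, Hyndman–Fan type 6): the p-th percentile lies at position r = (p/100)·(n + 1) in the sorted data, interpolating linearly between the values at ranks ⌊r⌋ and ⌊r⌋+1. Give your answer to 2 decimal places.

n = 13.
P10: r = 1.4; ranks 1–2 are 49, 80; interpolating gives 61.4.
P90: r = 12.6; ranks 12–13 are 286, 292; interpolating gives 289.6.
Difference: 289.6 − 61.4 = 228.2.

228.20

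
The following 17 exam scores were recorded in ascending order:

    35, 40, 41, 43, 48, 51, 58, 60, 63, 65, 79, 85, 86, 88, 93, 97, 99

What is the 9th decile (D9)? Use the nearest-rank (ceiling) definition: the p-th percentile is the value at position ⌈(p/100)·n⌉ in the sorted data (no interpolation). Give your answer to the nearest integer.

97

n = 17.
Position = ⌈90/100 · 17⌉ = ⌈15.3⌉ = 16.
The value at rank 16 is 97.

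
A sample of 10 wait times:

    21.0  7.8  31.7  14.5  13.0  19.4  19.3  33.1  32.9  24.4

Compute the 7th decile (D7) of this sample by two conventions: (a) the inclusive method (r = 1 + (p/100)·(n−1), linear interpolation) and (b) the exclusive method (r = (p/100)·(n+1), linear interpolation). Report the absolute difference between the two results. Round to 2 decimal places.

Sorted: 7.8, 13.0, 14.5, 19.3, 19.4, 21.0, 24.4, 31.7, 32.9, 33.1.
n = 10.
(a) r = 7.3; between ranks 7 (24.4) and 8 (31.7): 26.59.
(b) r = 7.7; between ranks 7 (24.4) and 8 (31.7): 29.51.
|26.59 − 29.51| = 2.92.

2.92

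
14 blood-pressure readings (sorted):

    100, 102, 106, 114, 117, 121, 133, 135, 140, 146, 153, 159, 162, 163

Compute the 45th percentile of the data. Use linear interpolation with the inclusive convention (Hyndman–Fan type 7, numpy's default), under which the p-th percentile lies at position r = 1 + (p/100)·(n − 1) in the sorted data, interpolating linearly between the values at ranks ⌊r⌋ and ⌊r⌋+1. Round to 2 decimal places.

131.20

n = 14.
r = 1 + (45/100)·(14 − 1) = 1 + 5.85 = 6.85.
Rank 6 is 121 and rank 7 is 133.
Interpolate: 121 + 0.85·(133 − 121) = 121 + 0.85·12 = 131.2.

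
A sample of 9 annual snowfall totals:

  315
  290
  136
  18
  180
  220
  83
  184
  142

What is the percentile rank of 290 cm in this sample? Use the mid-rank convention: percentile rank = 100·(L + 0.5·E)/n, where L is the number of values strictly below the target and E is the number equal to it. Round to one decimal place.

83.3

Sorted: 18, 83, 136, 142, 180, 184, 220, 290, 315.
Count below 290: L = 7; count equal: E = 1; n = 9.
Percentile rank = 100·(7 + 0.5·1)/9 = 100·7.5/9 = 83.33.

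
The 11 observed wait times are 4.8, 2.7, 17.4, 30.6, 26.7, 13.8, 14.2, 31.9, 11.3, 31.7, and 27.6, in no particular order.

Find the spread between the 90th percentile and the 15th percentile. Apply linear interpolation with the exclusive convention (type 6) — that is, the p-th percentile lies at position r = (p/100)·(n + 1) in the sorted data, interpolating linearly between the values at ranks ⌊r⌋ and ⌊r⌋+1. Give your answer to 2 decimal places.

Sorted: 2.7, 4.8, 11.3, 13.8, 14.2, 17.4, 26.7, 27.6, 30.6, 31.7, 31.9.
n = 11.
P15: r = 1.8; ranks 1–2 are 2.7, 4.8; interpolating gives 4.38.
P90: r = 10.8; ranks 10–11 are 31.7, 31.9; interpolating gives 31.86.
Difference: 31.86 − 4.38 = 27.48.

27.48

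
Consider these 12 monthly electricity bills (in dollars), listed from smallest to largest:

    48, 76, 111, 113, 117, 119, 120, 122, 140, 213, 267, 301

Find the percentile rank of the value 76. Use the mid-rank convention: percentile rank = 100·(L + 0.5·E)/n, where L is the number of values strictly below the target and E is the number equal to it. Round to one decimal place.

12.5

Count below 76: L = 1; count equal: E = 1; n = 12.
Percentile rank = 100·(1 + 0.5·1)/12 = 100·1.5/12 = 12.5.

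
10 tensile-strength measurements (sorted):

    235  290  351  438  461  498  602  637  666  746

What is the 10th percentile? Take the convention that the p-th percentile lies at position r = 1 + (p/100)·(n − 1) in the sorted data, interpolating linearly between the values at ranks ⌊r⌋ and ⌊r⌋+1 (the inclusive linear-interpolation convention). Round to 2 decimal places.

n = 10.
r = 1 + (10/100)·(10 − 1) = 1 + 0.9 = 1.9.
Rank 1 is 235 and rank 2 is 290.
Interpolate: 235 + 0.9·(290 − 235) = 235 + 0.9·55 = 284.5.

284.50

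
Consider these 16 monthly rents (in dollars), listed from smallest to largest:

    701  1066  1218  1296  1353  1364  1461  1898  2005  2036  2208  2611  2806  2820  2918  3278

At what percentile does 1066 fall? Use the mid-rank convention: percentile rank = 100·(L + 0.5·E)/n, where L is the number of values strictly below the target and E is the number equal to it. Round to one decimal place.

9.4

Count below 1066: L = 1; count equal: E = 1; n = 16.
Percentile rank = 100·(1 + 0.5·1)/16 = 100·1.5/16 = 9.375.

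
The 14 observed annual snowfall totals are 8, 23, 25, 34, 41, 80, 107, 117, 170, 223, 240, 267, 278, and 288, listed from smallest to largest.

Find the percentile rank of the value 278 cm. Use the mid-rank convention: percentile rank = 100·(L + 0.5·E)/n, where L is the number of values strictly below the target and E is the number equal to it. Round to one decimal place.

Count below 278: L = 12; count equal: E = 1; n = 14.
Percentile rank = 100·(12 + 0.5·1)/14 = 100·12.5/14 = 89.29.

89.3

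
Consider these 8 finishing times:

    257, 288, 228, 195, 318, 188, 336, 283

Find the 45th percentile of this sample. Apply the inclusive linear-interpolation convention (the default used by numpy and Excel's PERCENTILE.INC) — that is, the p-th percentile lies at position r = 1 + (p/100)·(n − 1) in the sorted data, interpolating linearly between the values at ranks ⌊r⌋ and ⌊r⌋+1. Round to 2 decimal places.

260.90

Sorted: 188, 195, 228, 257, 283, 288, 318, 336.
n = 8.
r = 1 + (45/100)·(8 − 1) = 1 + 3.15 = 4.15.
Rank 4 is 257 and rank 5 is 283.
Interpolate: 257 + 0.15·(283 − 257) = 257 + 0.15·26 = 260.9.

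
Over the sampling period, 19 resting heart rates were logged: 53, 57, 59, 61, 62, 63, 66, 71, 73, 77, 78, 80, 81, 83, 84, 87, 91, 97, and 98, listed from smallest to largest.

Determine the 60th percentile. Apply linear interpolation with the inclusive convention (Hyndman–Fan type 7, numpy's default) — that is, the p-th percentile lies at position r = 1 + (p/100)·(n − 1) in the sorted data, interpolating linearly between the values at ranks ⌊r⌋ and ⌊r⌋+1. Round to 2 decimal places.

n = 19.
r = 1 + (60/100)·(19 − 1) = 1 + 10.8 = 11.8.
Rank 11 is 78 and rank 12 is 80.
Interpolate: 78 + 0.8·(80 − 78) = 78 + 0.8·2 = 79.6.

79.60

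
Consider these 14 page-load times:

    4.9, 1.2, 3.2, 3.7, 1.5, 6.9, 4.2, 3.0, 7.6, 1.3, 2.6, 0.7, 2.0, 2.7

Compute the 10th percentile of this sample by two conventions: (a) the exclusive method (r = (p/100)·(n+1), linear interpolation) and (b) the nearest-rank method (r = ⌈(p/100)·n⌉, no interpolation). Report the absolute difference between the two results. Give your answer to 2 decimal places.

0.25

Sorted: 0.7, 1.2, 1.3, 1.5, 2.0, 2.6, 2.7, 3.0, 3.2, 3.7, 4.2, 4.9, 6.9, 7.6.
n = 14.
(a) r = 1.5; between ranks 1 (0.7) and 2 (1.2): 0.95.
(b) the nearest-rank method: rank 2 → 1.2.
|0.95 − 1.2| = 0.25.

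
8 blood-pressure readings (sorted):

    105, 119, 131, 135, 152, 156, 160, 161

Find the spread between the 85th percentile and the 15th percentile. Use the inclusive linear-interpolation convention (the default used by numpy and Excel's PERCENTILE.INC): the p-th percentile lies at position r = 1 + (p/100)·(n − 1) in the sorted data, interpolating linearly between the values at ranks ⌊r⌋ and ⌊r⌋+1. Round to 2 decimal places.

40.20

n = 8.
P15: r = 2.05; ranks 2–3 are 119, 131; interpolating gives 119.6.
P85: r = 6.95; ranks 6–7 are 156, 160; interpolating gives 159.8.
Difference: 159.8 − 119.6 = 40.2.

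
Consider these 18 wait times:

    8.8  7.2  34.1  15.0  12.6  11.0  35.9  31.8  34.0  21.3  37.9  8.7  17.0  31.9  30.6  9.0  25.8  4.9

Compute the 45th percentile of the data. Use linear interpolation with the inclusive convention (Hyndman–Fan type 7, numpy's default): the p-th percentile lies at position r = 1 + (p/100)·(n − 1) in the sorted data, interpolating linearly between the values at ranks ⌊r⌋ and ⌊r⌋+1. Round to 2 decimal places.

16.30

Sorted: 4.9, 7.2, 8.7, 8.8, 9.0, 11.0, 12.6, 15.0, 17.0, 21.3, 25.8, 30.6, 31.8, 31.9, 34.0, 34.1, 35.9, 37.9.
n = 18.
r = 1 + (45/100)·(18 − 1) = 1 + 7.65 = 8.65.
Rank 8 is 15.0 and rank 9 is 17.0.
Interpolate: 15.0 + 0.65·(17.0 − 15.0) = 15.0 + 0.65·2 = 16.3.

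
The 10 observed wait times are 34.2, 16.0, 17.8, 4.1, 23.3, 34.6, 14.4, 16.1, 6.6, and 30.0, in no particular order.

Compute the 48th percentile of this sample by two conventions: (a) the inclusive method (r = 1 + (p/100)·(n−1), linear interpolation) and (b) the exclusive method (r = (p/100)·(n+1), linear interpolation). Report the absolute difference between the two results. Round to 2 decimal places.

Sorted: 4.1, 6.6, 14.4, 16.0, 16.1, 17.8, 23.3, 30.0, 34.2, 34.6.
n = 10.
(a) r = 5.32; between ranks 5 (16.1) and 6 (17.8): 16.644.
(b) r = 5.28; between ranks 5 (16.1) and 6 (17.8): 16.576.
|16.644 − 16.576| = 0.068.

0.07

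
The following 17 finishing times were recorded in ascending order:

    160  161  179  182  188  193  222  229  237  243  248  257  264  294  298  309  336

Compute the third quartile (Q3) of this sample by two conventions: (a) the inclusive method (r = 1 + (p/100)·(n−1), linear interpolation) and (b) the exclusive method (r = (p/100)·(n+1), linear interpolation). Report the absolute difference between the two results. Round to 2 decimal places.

15.00

n = 17.
(a) r = 13 → value at rank 13 = 264.
(b) r = 13.5; between ranks 13 (264) and 14 (294): 279.
|264 − 279| = 15.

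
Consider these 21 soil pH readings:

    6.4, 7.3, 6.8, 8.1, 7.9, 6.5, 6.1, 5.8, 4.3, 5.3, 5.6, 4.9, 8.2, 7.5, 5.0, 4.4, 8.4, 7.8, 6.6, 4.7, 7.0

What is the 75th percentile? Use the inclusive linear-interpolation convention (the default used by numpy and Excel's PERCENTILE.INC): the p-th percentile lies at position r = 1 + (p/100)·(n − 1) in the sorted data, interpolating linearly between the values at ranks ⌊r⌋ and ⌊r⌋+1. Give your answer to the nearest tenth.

7.5

Sorted: 4.3, 4.4, 4.7, 4.9, 5.0, 5.3, 5.6, 5.8, 6.1, 6.4, 6.5, 6.6, 6.8, 7.0, 7.3, 7.5, 7.8, 7.9, 8.1, 8.2, 8.4.
n = 21.
r = 1 + (75/100)·(21 − 1) = 1 + 15 = 16.
r is an integer, so P75 is the value at rank 16: 7.5.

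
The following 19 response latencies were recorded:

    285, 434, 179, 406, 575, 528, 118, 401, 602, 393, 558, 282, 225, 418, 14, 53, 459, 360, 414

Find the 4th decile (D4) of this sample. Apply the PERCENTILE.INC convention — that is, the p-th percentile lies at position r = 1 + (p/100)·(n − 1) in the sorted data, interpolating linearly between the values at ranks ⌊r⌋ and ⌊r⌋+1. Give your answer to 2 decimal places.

366.60

Sorted: 14, 53, 118, 179, 225, 282, 285, 360, 393, 401, 406, 414, 418, 434, 459, 528, 558, 575, 602.
n = 19.
r = 1 + (40/100)·(19 − 1) = 1 + 7.2 = 8.2.
Rank 8 is 360 and rank 9 is 393.
Interpolate: 360 + 0.2·(393 − 360) = 360 + 0.2·33 = 366.6.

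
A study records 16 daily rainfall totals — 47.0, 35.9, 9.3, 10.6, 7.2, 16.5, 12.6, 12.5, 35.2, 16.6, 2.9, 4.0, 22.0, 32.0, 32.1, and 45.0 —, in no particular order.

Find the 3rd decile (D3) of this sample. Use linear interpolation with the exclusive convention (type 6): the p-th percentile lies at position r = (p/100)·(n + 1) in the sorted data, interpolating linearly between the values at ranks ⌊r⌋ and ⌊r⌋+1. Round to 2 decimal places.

10.79

Sorted: 2.9, 4.0, 7.2, 9.3, 10.6, 12.5, 12.6, 16.5, 16.6, 22.0, 32.0, 32.1, 35.2, 35.9, 45.0, 47.0.
n = 16.
r = (30/100)·(16 + 1) = 5.1.
Rank 5 is 10.6 and rank 6 is 12.5.
Interpolate: 10.6 + 0.1·(12.5 − 10.6) = 10.6 + 0.1·1.9 = 10.79.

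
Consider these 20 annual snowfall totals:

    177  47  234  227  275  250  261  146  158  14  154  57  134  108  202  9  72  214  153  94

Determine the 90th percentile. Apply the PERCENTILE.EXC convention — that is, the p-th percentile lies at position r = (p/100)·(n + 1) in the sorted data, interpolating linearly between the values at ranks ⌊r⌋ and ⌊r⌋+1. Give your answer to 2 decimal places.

Sorted: 9, 14, 47, 57, 72, 94, 108, 134, 146, 153, 154, 158, 177, 202, 214, 227, 234, 250, 261, 275.
n = 20.
r = (90/100)·(20 + 1) = 18.9.
Rank 18 is 250 and rank 19 is 261.
Interpolate: 250 + 0.9·(261 − 250) = 250 + 0.9·11 = 259.9.

259.90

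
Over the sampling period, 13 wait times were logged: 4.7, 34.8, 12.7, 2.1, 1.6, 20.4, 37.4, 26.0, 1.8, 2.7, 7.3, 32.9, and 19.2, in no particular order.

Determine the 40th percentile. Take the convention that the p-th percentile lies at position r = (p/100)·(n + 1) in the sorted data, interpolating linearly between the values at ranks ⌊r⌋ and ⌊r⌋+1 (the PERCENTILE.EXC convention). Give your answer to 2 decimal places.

Sorted: 1.6, 1.8, 2.1, 2.7, 4.7, 7.3, 12.7, 19.2, 20.4, 26.0, 32.9, 34.8, 37.4.
n = 13.
r = (40/100)·(13 + 1) = 5.6.
Rank 5 is 4.7 and rank 6 is 7.3.
Interpolate: 4.7 + 0.6·(7.3 − 4.7) = 4.7 + 0.6·2.6 = 6.26.

6.26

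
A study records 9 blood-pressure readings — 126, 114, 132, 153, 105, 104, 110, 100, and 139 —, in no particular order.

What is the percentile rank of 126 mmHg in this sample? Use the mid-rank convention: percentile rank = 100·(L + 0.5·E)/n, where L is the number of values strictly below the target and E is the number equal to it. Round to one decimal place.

Sorted: 100, 104, 105, 110, 114, 126, 132, 139, 153.
Count below 126: L = 5; count equal: E = 1; n = 9.
Percentile rank = 100·(5 + 0.5·1)/9 = 100·5.5/9 = 61.11.

61.1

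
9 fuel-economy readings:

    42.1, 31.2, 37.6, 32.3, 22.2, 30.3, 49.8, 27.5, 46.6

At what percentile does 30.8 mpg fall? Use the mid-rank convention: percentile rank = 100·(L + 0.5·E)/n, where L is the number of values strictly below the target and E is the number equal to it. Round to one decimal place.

Sorted: 22.2, 27.5, 30.3, 31.2, 32.3, 37.6, 42.1, 46.6, 49.8.
Count below 30.8: L = 3; count equal: E = 0; n = 9.
Percentile rank = 100·(3 + 0.5·0)/9 = 100·3/9 = 33.33.

33.3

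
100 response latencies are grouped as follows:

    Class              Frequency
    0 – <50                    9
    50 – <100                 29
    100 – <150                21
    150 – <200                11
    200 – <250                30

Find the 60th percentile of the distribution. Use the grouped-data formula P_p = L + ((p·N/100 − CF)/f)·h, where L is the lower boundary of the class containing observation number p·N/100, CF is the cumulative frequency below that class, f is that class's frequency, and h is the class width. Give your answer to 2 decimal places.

154.55

N = 100; target position k = 60/100 · 100 = 60.
Cumulative frequencies: 9, 38, 59, 70, 100.
Observation 60 falls in the class 150 – <200.
L = 150, CF = 59, f = 11, h = 50.
P60 = 150 + ((60 − 59)/11)·50 = 150 + 4.54545 = 154.545.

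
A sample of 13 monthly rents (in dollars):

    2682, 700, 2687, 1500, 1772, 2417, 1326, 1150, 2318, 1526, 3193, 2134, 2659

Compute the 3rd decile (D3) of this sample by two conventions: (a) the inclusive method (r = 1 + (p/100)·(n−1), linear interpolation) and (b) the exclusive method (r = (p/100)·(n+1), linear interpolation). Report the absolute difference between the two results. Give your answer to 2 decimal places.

10.40

Sorted: 700, 1150, 1326, 1500, 1526, 1772, 2134, 2318, 2417, 2659, 2682, 2687, 3193.
n = 13.
(a) r = 4.6; between ranks 4 (1500) and 5 (1526): 1515.6.
(b) r = 4.2; between ranks 4 (1500) and 5 (1526): 1505.2.
|1515.6 − 1505.2| = 10.4.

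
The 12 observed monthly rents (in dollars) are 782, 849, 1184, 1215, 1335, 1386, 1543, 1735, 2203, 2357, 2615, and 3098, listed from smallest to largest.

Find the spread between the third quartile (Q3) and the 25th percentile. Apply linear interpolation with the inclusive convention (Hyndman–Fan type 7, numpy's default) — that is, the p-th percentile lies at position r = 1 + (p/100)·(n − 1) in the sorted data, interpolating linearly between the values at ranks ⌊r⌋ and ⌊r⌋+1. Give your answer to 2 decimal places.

n = 12.
P25: r = 3.75; ranks 3–4 are 1184, 1215; interpolating gives 1207.25.
P75: r = 9.25; ranks 9–10 are 2203, 2357; interpolating gives 2241.5.
Difference: 2241.5 − 1207.25 = 1034.25.

1034.25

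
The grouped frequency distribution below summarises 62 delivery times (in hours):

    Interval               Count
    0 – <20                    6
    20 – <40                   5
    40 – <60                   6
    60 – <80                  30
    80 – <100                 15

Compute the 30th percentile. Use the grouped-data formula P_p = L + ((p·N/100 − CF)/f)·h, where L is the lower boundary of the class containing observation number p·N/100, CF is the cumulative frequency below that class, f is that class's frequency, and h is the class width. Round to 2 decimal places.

61.07

N = 62; target position k = 30/100 · 62 = 18.6.
Cumulative frequencies: 6, 11, 17, 47, 62.
Observation 18.6 falls in the class 60 – <80.
L = 60, CF = 17, f = 30, h = 20.
P30 = 60 + ((18.6 − 17)/30)·20 = 60 + 1.06667 = 61.0667.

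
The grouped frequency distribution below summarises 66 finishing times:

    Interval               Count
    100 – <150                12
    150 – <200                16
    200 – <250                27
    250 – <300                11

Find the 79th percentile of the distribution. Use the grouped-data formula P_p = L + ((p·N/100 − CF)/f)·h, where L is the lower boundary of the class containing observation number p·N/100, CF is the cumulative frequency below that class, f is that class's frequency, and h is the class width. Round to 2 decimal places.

244.70

N = 66; target position k = 79/100 · 66 = 52.14.
Cumulative frequencies: 12, 28, 55, 66.
Observation 52.14 falls in the class 200 – <250.
L = 200, CF = 28, f = 27, h = 50.
P79 = 200 + ((52.14 − 28)/27)·50 = 200 + 44.7037 = 244.704.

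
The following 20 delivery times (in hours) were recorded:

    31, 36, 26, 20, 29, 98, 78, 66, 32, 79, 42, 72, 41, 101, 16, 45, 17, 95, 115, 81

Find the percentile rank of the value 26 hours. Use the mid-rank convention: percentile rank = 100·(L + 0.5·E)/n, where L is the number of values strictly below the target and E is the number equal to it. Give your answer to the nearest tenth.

Sorted: 16, 17, 20, 26, 29, 31, 32, 36, 41, 42, 45, 66, 72, 78, 79, 81, 95, 98, 101, 115.
Count below 26: L = 3; count equal: E = 1; n = 20.
Percentile rank = 100·(3 + 0.5·1)/20 = 100·3.5/20 = 17.5.

17.5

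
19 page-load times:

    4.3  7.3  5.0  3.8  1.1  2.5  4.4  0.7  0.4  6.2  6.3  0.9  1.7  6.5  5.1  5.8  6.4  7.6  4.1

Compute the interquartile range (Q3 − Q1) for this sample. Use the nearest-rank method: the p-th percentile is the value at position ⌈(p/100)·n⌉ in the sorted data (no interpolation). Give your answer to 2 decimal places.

Sorted: 0.4, 0.7, 0.9, 1.1, 1.7, 2.5, 3.8, 4.1, 4.3, 4.4, 5.0, 5.1, 5.8, 6.2, 6.3, 6.4, 6.5, 7.3, 7.6.
n = 19.
P25: rank ⌈25/100·19⌉ = 5 → 1.7.
P75: rank ⌈75/100·19⌉ = 15 → 6.3.
Difference: 6.3 − 1.7 = 4.6.

4.60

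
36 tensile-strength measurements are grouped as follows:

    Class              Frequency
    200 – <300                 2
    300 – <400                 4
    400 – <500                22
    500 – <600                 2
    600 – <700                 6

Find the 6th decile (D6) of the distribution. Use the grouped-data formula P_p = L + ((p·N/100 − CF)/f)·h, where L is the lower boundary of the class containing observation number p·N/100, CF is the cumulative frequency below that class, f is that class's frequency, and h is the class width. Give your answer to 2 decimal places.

N = 36; target position k = 60/100 · 36 = 21.6.
Cumulative frequencies: 2, 6, 28, 30, 36.
Observation 21.6 falls in the class 400 – <500.
L = 400, CF = 6, f = 22, h = 100.
P60 = 400 + ((21.6 − 6)/22)·100 = 400 + 70.9091 = 470.909.

470.91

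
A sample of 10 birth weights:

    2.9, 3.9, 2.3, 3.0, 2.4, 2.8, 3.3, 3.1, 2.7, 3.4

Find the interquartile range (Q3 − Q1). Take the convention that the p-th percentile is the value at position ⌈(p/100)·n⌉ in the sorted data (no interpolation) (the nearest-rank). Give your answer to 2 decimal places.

Sorted: 2.3, 2.4, 2.7, 2.8, 2.9, 3.0, 3.1, 3.3, 3.4, 3.9.
n = 10.
P25: rank ⌈25/100·10⌉ = 3 → 2.7.
P75: rank ⌈75/100·10⌉ = 8 → 3.3.
Difference: 3.3 − 2.7 = 0.6.

0.60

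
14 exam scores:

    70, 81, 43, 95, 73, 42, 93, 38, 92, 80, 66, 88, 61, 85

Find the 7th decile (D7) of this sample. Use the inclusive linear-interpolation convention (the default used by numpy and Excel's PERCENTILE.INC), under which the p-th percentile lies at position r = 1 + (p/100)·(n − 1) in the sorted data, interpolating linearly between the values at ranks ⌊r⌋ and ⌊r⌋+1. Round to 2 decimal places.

Sorted: 38, 42, 43, 61, 66, 70, 73, 80, 81, 85, 88, 92, 93, 95.
n = 14.
r = 1 + (70/100)·(14 − 1) = 1 + 9.1 = 10.1.
Rank 10 is 85 and rank 11 is 88.
Interpolate: 85 + 0.1·(88 − 85) = 85 + 0.1·3 = 85.3.

85.30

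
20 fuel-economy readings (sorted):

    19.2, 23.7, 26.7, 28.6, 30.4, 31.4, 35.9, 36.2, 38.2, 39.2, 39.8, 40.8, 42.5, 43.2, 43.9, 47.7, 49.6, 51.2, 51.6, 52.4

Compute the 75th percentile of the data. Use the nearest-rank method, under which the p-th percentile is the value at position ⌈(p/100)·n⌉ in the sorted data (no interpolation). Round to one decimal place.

43.9

n = 20.
Position = ⌈75/100 · 20⌉ = ⌈15⌉ = 15.
The value at rank 15 is 43.9.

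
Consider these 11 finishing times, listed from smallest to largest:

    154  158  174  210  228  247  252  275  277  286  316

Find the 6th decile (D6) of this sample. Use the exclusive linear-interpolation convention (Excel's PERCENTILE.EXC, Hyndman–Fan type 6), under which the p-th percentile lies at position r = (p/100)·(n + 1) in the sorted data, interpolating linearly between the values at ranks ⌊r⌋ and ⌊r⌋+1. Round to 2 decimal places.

256.60

n = 11.
r = (60/100)·(11 + 1) = 7.2.
Rank 7 is 252 and rank 8 is 275.
Interpolate: 252 + 0.2·(275 − 252) = 252 + 0.2·23 = 256.6.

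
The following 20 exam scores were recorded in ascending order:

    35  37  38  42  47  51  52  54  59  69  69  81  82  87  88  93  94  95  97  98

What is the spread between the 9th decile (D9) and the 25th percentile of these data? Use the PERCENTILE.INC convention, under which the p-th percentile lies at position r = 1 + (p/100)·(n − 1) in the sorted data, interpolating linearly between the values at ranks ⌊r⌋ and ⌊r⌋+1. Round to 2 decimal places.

n = 20.
P25: r = 5.75; ranks 5–6 are 47, 51; interpolating gives 50.
P90: r = 18.1; ranks 18–19 are 95, 97; interpolating gives 95.2.
Difference: 95.2 − 50 = 45.2.

45.20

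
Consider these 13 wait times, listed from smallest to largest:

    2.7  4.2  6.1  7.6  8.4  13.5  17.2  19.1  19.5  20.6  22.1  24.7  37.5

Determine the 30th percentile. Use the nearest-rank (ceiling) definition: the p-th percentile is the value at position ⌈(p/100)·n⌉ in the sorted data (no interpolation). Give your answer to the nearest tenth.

n = 13.
Position = ⌈30/100 · 13⌉ = ⌈3.9⌉ = 4.
The value at rank 4 is 7.6.

7.6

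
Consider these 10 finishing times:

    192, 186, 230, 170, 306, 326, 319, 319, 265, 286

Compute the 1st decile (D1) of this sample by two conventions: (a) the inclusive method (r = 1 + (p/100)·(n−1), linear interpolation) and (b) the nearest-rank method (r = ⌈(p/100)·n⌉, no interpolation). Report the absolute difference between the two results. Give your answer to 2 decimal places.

Sorted: 170, 186, 192, 230, 265, 286, 306, 319, 319, 326.
n = 10.
(a) r = 1.9; between ranks 1 (170) and 2 (186): 184.4.
(b) the nearest-rank method: rank 1 → 170.
|184.4 − 170| = 14.4.

14.40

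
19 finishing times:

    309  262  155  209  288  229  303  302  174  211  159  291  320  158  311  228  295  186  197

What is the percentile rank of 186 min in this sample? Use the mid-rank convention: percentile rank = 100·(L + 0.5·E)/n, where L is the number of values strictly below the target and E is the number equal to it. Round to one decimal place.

23.7

Sorted: 155, 158, 159, 174, 186, 197, 209, 211, 228, 229, 262, 288, 291, 295, 302, 303, 309, 311, 320.
Count below 186: L = 4; count equal: E = 1; n = 19.
Percentile rank = 100·(4 + 0.5·1)/19 = 100·4.5/19 = 23.68.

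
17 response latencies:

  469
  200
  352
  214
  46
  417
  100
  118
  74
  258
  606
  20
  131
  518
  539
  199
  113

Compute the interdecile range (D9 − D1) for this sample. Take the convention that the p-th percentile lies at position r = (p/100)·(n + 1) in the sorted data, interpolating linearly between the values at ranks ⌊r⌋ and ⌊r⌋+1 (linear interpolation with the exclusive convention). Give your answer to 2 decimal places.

511.60

Sorted: 20, 46, 74, 100, 113, 118, 131, 199, 200, 214, 258, 352, 417, 469, 518, 539, 606.
n = 17.
P10: r = 1.8; ranks 1–2 are 20, 46; interpolating gives 40.8.
P90: r = 16.2; ranks 16–17 are 539, 606; interpolating gives 552.4.
Difference: 552.4 − 40.8 = 511.6.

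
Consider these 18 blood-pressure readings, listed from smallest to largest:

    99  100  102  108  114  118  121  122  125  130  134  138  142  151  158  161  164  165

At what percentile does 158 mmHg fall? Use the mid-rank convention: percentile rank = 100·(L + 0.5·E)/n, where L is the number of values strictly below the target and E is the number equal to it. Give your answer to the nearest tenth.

80.6

Count below 158: L = 14; count equal: E = 1; n = 18.
Percentile rank = 100·(14 + 0.5·1)/18 = 100·14.5/18 = 80.56.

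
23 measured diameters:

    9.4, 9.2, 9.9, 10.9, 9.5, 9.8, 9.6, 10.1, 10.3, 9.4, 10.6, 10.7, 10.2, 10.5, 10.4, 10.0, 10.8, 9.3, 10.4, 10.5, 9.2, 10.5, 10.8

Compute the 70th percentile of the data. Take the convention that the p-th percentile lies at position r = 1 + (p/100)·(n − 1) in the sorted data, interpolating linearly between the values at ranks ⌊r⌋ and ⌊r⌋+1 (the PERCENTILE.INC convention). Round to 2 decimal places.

Sorted: 9.2, 9.2, 9.3, 9.4, 9.4, 9.5, 9.6, 9.8, 9.9, 10.0, 10.1, 10.2, 10.3, 10.4, 10.4, 10.5, 10.5, 10.5, 10.6, 10.7, 10.8, 10.8, 10.9.
n = 23.
r = 1 + (70/100)·(23 − 1) = 1 + 15.4 = 16.4.
Rank 16 is 10.5 and rank 17 is 10.5.
Interpolate: 10.5 + 0.4·(10.5 − 10.5) = 10.5 + 0.4·0 = 10.5.

10.50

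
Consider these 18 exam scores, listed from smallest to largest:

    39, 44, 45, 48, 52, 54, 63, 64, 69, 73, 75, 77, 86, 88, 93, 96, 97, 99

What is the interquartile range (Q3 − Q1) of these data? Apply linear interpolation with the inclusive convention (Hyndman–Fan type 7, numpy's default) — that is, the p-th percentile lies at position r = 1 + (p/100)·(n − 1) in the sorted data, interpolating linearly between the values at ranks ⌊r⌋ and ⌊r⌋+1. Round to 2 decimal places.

n = 18.
P25: r = 5.25; ranks 5–6 are 52, 54; interpolating gives 52.5.
P75: r = 13.75; ranks 13–14 are 86, 88; interpolating gives 87.5.
Difference: 87.5 − 52.5 = 35.

35.00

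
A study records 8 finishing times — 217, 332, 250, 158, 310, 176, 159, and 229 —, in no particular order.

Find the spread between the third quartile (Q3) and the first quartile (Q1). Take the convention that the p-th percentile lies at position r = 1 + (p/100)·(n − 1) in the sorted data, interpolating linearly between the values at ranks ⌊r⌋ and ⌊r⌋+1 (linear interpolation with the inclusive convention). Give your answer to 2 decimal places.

93.25

Sorted: 158, 159, 176, 217, 229, 250, 310, 332.
n = 8.
P25: r = 2.75; ranks 2–3 are 159, 176; interpolating gives 171.75.
P75: r = 6.25; ranks 6–7 are 250, 310; interpolating gives 265.
Difference: 265 − 171.75 = 93.25.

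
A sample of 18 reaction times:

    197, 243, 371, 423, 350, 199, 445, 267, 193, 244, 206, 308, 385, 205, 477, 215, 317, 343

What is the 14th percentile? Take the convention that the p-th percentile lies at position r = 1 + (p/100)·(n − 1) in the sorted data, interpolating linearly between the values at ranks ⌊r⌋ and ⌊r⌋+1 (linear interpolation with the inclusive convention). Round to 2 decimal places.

Sorted: 193, 197, 199, 205, 206, 215, 243, 244, 267, 308, 317, 343, 350, 371, 385, 423, 445, 477.
n = 18.
r = 1 + (14/100)·(18 − 1) = 1 + 2.38 = 3.38.
Rank 3 is 199 and rank 4 is 205.
Interpolate: 199 + 0.38·(205 − 199) = 199 + 0.38·6 = 201.28.

201.28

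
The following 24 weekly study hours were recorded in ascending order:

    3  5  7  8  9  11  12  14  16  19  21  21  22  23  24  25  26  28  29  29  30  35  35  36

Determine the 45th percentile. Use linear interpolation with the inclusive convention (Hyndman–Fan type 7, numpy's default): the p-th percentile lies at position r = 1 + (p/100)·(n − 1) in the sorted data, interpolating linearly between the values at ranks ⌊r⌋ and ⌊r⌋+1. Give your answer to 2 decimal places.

21.00

n = 24.
r = 1 + (45/100)·(24 − 1) = 1 + 10.35 = 11.35.
Rank 11 is 21 and rank 12 is 21.
Interpolate: 21 + 0.35·(21 − 21) = 21 + 0.35·0 = 21.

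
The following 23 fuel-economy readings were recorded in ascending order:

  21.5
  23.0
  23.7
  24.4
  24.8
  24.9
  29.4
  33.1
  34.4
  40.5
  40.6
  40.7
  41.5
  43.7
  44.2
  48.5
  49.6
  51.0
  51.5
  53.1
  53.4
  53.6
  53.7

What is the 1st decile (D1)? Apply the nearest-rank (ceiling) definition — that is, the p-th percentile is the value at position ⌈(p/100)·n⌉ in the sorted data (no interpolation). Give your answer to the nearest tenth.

23.7

n = 23.
Position = ⌈10/100 · 23⌉ = ⌈2.3⌉ = 3.
The value at rank 3 is 23.7.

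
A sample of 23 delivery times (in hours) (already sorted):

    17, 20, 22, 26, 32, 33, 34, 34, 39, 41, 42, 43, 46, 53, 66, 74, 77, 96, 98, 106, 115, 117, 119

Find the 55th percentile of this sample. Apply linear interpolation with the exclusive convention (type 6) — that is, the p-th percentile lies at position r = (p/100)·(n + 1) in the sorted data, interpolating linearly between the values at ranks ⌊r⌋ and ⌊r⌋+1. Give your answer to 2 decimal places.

47.40

n = 23.
r = (55/100)·(23 + 1) = 13.2.
Rank 13 is 46 and rank 14 is 53.
Interpolate: 46 + 0.2·(53 − 46) = 46 + 0.2·7 = 47.4.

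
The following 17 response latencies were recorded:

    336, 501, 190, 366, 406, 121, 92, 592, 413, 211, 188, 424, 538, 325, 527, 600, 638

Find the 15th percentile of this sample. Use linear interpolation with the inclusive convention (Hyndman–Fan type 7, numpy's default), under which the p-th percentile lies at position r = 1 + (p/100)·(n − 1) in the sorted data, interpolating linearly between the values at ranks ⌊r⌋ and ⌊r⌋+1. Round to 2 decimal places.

188.80

Sorted: 92, 121, 188, 190, 211, 325, 336, 366, 406, 413, 424, 501, 527, 538, 592, 600, 638.
n = 17.
r = 1 + (15/100)·(17 − 1) = 1 + 2.4 = 3.4.
Rank 3 is 188 and rank 4 is 190.
Interpolate: 188 + 0.4·(190 − 188) = 188 + 0.4·2 = 188.8.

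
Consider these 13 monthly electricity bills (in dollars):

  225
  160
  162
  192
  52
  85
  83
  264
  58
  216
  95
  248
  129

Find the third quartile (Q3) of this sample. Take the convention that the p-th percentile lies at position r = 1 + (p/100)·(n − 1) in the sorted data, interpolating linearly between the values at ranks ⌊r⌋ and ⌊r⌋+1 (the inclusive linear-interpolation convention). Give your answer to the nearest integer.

216

Sorted: 52, 58, 83, 85, 95, 129, 160, 162, 192, 216, 225, 248, 264.
n = 13.
r = 1 + (75/100)·(13 − 1) = 1 + 9 = 10.
r is an integer, so P75 is the value at rank 10: 216.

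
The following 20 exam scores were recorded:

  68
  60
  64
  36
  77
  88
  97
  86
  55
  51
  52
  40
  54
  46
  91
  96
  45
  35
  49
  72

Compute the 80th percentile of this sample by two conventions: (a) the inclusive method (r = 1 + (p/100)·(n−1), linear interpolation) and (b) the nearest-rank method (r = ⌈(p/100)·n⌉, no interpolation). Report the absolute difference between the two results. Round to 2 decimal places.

Sorted: 35, 36, 40, 45, 46, 49, 51, 52, 54, 55, 60, 64, 68, 72, 77, 86, 88, 91, 96, 97.
n = 20.
(a) r = 16.2; between ranks 16 (86) and 17 (88): 86.4.
(b) the nearest-rank method: rank 16 → 86.
|86.4 − 86| = 0.4.

0.40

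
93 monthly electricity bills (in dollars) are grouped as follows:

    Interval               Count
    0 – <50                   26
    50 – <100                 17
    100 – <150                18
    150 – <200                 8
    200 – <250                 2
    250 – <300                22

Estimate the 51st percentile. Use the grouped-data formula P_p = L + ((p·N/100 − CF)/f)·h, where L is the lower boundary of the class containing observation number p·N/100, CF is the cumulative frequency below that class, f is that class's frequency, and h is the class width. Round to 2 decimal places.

N = 93; target position k = 51/100 · 93 = 47.43.
Cumulative frequencies: 26, 43, 61, 69, 71, 93.
Observation 47.43 falls in the class 100 – <150.
L = 100, CF = 43, f = 18, h = 50.
P51 = 100 + ((47.43 − 43)/18)·50 = 100 + 12.3056 = 112.306.

112.31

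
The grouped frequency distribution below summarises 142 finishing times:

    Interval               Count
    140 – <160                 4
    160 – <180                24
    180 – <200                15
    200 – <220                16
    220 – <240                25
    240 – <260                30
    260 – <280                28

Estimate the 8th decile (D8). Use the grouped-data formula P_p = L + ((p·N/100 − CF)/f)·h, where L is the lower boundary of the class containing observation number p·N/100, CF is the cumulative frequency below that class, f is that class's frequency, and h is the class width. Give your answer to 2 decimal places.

N = 142; target position k = 80/100 · 142 = 113.6.
Cumulative frequencies: 4, 28, 43, 59, 84, 114, 142.
Observation 113.6 falls in the class 240 – <260.
L = 240, CF = 84, f = 30, h = 20.
P80 = 240 + ((113.6 − 84)/30)·20 = 240 + 19.7333 = 259.733.

259.73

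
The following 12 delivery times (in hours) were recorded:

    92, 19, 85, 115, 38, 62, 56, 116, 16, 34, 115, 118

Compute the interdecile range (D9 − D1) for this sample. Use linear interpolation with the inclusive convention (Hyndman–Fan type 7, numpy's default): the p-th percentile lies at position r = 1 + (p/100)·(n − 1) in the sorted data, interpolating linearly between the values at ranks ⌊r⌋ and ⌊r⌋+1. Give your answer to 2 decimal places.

95.40

Sorted: 16, 19, 34, 38, 56, 62, 85, 92, 115, 115, 116, 118.
n = 12.
P10: r = 2.1; ranks 2–3 are 19, 34; interpolating gives 20.5.
P90: r = 10.9; ranks 10–11 are 115, 116; interpolating gives 115.9.
Difference: 115.9 − 20.5 = 95.4.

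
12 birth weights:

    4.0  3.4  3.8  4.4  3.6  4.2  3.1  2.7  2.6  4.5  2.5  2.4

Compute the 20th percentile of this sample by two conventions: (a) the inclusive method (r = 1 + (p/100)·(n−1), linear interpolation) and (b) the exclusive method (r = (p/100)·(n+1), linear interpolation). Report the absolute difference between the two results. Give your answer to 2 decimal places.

Sorted: 2.4, 2.5, 2.6, 2.7, 3.1, 3.4, 3.6, 3.8, 4.0, 4.2, 4.4, 4.5.
n = 12.
(a) r = 3.2; between ranks 3 (2.6) and 4 (2.7): 2.62.
(b) r = 2.6; between ranks 2 (2.5) and 3 (2.6): 2.56.
|2.62 − 2.56| = 0.06.

0.06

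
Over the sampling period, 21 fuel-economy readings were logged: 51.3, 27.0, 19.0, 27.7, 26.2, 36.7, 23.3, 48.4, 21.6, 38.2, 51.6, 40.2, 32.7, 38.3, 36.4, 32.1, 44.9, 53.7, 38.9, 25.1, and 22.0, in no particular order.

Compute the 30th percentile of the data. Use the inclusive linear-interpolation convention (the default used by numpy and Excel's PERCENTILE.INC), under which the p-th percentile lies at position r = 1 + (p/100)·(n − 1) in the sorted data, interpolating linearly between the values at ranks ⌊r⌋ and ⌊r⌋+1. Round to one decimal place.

27.0

Sorted: 19.0, 21.6, 22.0, 23.3, 25.1, 26.2, 27.0, 27.7, 32.1, 32.7, 36.4, 36.7, 38.2, 38.3, 38.9, 40.2, 44.9, 48.4, 51.3, 51.6, 53.7.
n = 21.
r = 1 + (30/100)·(21 − 1) = 1 + 6 = 7.
r is an integer, so P30 is the value at rank 7: 27.0.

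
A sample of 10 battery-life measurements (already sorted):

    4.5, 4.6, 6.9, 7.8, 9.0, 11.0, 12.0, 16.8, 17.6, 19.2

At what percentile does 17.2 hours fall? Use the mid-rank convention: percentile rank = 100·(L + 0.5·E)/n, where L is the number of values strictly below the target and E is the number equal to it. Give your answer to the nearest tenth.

Count below 17.2: L = 8; count equal: E = 0; n = 10.
Percentile rank = 100·(8 + 0.5·0)/10 = 100·8/10 = 80.

80.0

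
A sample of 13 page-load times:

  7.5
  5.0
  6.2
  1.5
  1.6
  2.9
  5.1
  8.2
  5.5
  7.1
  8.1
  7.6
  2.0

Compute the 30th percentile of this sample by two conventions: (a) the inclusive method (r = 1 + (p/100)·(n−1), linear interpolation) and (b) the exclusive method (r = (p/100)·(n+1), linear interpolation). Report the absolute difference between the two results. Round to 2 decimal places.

0.84

Sorted: 1.5, 1.6, 2.0, 2.9, 5.0, 5.1, 5.5, 6.2, 7.1, 7.5, 7.6, 8.1, 8.2.
n = 13.
(a) r = 4.6; between ranks 4 (2.9) and 5 (5.0): 4.16.
(b) r = 4.2; between ranks 4 (2.9) and 5 (5.0): 3.32.
|4.16 − 3.32| = 0.84.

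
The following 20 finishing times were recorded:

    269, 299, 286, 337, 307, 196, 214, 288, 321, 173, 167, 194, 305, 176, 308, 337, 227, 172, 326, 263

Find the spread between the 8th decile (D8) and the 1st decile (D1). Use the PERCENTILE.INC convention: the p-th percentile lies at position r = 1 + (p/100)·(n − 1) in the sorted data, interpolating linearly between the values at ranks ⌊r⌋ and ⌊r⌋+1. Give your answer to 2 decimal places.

Sorted: 167, 172, 173, 176, 194, 196, 214, 227, 263, 269, 286, 288, 299, 305, 307, 308, 321, 326, 337, 337.
n = 20.
P10: r = 2.9; ranks 2–3 are 172, 173; interpolating gives 172.9.
P80: r = 16.2; ranks 16–17 are 308, 321; interpolating gives 310.6.
Difference: 310.6 − 172.9 = 137.7.

137.70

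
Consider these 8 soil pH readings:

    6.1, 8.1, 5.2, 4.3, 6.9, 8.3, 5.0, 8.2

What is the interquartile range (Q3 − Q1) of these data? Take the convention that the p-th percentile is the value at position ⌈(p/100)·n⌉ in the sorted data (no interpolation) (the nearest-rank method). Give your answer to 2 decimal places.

3.10

Sorted: 4.3, 5.0, 5.2, 6.1, 6.9, 8.1, 8.2, 8.3.
n = 8.
P25: rank ⌈25/100·8⌉ = 2 → 5.
P75: rank ⌈75/100·8⌉ = 6 → 8.1.
Difference: 8.1 − 5 = 3.1.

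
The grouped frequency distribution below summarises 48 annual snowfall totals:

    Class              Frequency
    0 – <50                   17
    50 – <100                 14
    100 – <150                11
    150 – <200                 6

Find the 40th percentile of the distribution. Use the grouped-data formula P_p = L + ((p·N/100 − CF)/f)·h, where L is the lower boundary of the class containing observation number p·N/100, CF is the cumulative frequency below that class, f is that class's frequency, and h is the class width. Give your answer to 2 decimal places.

57.86

N = 48; target position k = 40/100 · 48 = 19.2.
Cumulative frequencies: 17, 31, 42, 48.
Observation 19.2 falls in the class 50 – <100.
L = 50, CF = 17, f = 14, h = 50.
P40 = 50 + ((19.2 − 17)/14)·50 = 50 + 7.85714 = 57.8571.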